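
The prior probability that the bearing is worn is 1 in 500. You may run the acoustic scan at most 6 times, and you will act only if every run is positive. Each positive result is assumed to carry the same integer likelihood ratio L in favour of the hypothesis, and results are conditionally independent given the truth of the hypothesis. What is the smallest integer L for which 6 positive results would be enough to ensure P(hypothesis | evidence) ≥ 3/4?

Prior odds = 0.002/0.998 = 1/499.
Target odds = 0.75/0.25 = 3.
Need L⁶ ≥ 3 ÷ (1/499) = 1497.
3⁶ = 729 < 1497 ≤ 4096 = 4⁶, so L = 4.

4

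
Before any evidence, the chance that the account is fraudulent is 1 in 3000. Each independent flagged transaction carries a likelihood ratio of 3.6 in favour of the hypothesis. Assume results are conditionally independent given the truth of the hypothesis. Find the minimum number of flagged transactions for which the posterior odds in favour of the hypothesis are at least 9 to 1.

Prior odds: (1/3000) ÷ (2999/3000) = 1/2999.
Likelihood ratio per flagged transaction = 3.6.
Target odds = 9.
Need (1/2999) × 3.6ⁿ ≥ 9, i.e. 3.6ⁿ ≥ 26991.
3.6⁷ = 612220032/78125 falls short of 26991 but 3.6⁸ ≈28211.1 reaches it, so n = 8.

8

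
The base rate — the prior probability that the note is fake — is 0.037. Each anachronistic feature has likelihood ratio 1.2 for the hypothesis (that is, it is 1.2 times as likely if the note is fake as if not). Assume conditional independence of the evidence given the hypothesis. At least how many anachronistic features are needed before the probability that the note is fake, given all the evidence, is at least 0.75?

24

Prior odds: 0.037 ÷ 0.963 = 37/963.
Likelihood ratio per anachronistic feature = 1.2.
Target posterior odds = 0.75/0.25 = 3.
Need (37/963) × 1.2ⁿ ≥ 3, i.e. 1.2ⁿ ≥ 2889/37.
1.2²³ ≈66.2474 falls short of 2889/37 but 1.2²⁴ ≈79.4968 reaches it, so n = 24.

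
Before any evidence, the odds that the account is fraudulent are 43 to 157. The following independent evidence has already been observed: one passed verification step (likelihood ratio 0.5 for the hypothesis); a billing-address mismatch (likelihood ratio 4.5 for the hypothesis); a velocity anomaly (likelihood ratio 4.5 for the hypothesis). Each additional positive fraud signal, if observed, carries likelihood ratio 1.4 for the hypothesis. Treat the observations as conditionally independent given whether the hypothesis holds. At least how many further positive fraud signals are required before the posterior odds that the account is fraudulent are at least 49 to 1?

9

Prior odds = 43/157.
Combined Bayes factor of the evidence already in hand = 0.5 × 4.5 × 4.5 = 10.125.
Odds after that evidence = (43/157) × 10.125 = 3483/1256.
Target odds = 49.
Need 1.4ⁿ ≥ 49 ÷ (3483/1256) = 61544/3483.
1.4⁸ = 5764801/390625 falls short of 61544/3483 but 1.4⁹ = 40353607/1953125 reaches it, so n = 9.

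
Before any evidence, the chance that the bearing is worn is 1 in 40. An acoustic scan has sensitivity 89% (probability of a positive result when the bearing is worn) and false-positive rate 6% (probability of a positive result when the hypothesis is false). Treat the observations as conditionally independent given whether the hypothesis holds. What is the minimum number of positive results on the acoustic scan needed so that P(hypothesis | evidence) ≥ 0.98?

Prior odds = 0.025/0.975 = 1/39.
Likelihood ratio of a positive result = 0.89/0.06 = 89/6.
Target posterior odds = 0.98/0.02 = 49.
Need (1/39) × (89/6)ⁿ ≥ 49, i.e. (89/6)ⁿ ≥ 1911.
(89/6)² = 7921/36 falls short of 1911 but (89/6)³ = 704969/216 reaches it, so n = 3.

3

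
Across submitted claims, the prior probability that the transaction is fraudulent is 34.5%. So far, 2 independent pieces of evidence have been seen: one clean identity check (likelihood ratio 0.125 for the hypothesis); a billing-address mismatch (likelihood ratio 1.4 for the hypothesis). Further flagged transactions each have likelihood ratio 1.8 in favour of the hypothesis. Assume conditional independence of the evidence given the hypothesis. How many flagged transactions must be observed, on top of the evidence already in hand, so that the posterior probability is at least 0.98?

Prior odds = 0.345/0.655 = 69/131.
Combined Bayes factor of the evidence already in hand = 0.125 × 1.4 = 0.175.
Odds after that evidence = (69/131) × 0.175 = 483/5240.
Target odds = 0.98/0.02 = 49.
Need 1.8ⁿ ≥ 49 ÷ (483/5240) = 36680/69.
1.8¹⁰ ≈357.047 falls short of 36680/69 but 1.8¹¹ ≈642.684 reaches it, so n = 11.

11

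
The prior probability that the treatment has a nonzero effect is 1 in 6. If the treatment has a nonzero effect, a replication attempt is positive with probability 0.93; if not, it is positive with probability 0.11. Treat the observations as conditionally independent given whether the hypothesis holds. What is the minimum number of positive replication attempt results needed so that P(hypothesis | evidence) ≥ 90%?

Prior odds = (1/6)/(5/6) = 0.2.
Likelihood ratio of a positive = 0.93/0.11 = 93/11.
Target posterior odds = 0.9/0.1 = 9.
Need 0.2 × (93/11)ⁿ ≥ 9, i.e. (93/11)ⁿ ≥ 45.
(93/11)¹ = 93/11 falls short of 45 but (93/11)² = 8649/121 reaches it, so n = 2.

2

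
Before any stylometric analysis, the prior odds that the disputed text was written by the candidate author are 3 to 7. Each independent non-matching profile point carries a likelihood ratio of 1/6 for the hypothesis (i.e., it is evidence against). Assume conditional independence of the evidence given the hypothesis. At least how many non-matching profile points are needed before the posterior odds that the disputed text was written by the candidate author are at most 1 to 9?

1

Prior odds = 3/7.
Likelihood ratio per non-matching profile point = 1/6.
Target odds = 1/9.
Need (3/7) × (1/6)ⁿ ≤ 1/9, i.e. (1/6)ⁿ ≤ 7/27.
(1/6)¹ = 1/6, which is already at or below the required 7/27; so n = 1.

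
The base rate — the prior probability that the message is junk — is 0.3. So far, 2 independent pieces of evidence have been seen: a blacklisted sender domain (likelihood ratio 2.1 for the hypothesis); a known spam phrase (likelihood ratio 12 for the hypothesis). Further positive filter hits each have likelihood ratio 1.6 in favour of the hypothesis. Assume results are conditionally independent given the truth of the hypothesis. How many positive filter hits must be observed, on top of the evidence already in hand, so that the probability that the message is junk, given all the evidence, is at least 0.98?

Prior odds = 0.3/0.7 = 3/7.
Combined Bayes factor of the evidence already in hand = 2.1 × 12 = 25.2.
Odds after that evidence = (3/7) × 25.2 = 10.8.
Target odds = 0.98/0.02 = 49.
Need 1.6ⁿ ≥ 49 ÷ 10.8 = 245/54.
1.6³ = 4.096 falls short of 245/54 but 1.6⁴ = 6.5536 reaches it, so n = 4.

4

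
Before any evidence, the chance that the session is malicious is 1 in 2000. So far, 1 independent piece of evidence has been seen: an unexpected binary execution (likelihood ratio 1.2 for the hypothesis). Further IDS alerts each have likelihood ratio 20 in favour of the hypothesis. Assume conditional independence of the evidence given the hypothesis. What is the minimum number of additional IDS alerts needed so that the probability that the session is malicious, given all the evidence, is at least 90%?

4

Prior odds = 0.0005/0.9995 = 1/1999.
Bayes factor of the evidence already in hand = 1.2.
Odds after that evidence = (1/1999) × 1.2 = 6/9995.
Target odds = 0.9/0.1 = 9.
Need 20ⁿ ≥ 9 ÷ (6/9995) = 14992.5.
20³ = 8000 falls short of 14992.5 but 20⁴ = 160000 reaches it, so n = 4.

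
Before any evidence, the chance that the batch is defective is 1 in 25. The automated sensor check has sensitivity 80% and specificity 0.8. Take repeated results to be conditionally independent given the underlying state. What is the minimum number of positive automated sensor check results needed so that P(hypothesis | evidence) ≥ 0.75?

4

Prior odds: 0.04 ÷ 0.96 = 1/24.
False-positive rate = 1 − 0.8 = 0.2; likelihood ratio of a positive = 0.8/0.2 = 4.
Target odds: 0.75 ÷ 0.25 = 3.
Need (1/24) × 4ⁿ ≥ 3, i.e. 4ⁿ ≥ 72.
4³ = 64 falls short of 72 but 4⁴ = 256 reaches it, so n = 4.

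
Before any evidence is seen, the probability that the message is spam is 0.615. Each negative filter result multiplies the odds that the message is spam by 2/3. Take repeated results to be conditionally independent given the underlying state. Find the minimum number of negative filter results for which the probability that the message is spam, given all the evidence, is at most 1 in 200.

15

Prior odds: 0.615 ÷ 0.385 = 123/77.
Likelihood ratio per negative filter result = 2/3.
Target posterior odds = 0.005/0.995 = 1/199.
Need (123/77) × (2/3)ⁿ ≤ 1/199, i.e. (2/3)ⁿ ≤ 77/24477.
(2/3)¹⁴ = 16384/4782969 is still above 77/24477 but (2/3)¹⁵ = 32768/14348907 is at or below it, so n = 15.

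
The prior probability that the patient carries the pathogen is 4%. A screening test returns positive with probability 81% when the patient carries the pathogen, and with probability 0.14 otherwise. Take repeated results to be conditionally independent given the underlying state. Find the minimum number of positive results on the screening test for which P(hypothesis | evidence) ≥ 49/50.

5

Prior odds: 0.04 ÷ 0.96 = 1/24.
Likelihood ratio of a positive result = 0.81/0.14 = 81/14.
Target posterior odds = 0.98/0.02 = 49.
Need (1/24) × (81/14)ⁿ ≥ 49, i.e. (81/14)ⁿ ≥ 1176.
(81/14)⁴ = 43046721/38416 falls short of 1176 but (81/14)⁵ ≈6483.13 reaches it, so n = 5.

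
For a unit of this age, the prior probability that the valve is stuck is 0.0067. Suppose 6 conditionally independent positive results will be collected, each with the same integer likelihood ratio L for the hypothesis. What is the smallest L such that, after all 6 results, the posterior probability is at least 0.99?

5

Prior odds = 0.0067/0.9933 = 67/9933.
Target odds = 0.99/0.01 = 99.
Need L⁶ ≥ 99 ÷ (67/9933) = 983367/67.
4⁶ = 4096 < 983367/67 ≤ 15625 = 5⁶, so L = 5.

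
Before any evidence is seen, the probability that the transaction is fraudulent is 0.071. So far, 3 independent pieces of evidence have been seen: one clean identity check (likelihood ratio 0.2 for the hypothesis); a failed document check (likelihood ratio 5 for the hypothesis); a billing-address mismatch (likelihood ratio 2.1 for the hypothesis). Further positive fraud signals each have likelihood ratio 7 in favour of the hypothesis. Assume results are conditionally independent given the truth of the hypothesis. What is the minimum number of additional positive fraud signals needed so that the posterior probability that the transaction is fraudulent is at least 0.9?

Prior odds = 0.071/0.929 = 71/929.
Combined Bayes factor of the evidence already in hand = 0.2 × 5 × 2.1 = 2.1.
Odds after that evidence = (71/929) × 2.1 = 1491/9290.
Target odds = 0.9/0.1 = 9.
Need 7ⁿ ≥ 9 ÷ (1491/9290) = 27870/497.
7² = 49 falls short of 27870/497 but 7³ = 343 reaches it, so n = 3.

3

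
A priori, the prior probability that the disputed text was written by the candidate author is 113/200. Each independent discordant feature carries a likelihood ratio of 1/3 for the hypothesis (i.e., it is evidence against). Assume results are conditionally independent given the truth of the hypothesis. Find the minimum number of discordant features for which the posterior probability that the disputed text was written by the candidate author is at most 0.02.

Prior odds = 0.565/0.435 = 113/87.
Likelihood ratio per discordant feature = 1/3.
Target posterior odds = 0.02/0.98 = 1/49.
Require (1/3)ⁿ ≤ 1/49 ÷ (113/87) = 87/5537.
(1/3)³ = 1/27 is still above 87/5537 but (1/3)⁴ = 1/81 is at or below it, so n = 4.

4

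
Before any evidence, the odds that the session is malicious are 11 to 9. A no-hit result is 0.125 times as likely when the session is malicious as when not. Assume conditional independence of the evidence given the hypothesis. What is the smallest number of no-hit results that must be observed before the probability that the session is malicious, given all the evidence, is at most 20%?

Prior odds = 11/9.
Likelihood ratio per no-hit result = 0.125.
Target odds: 0.2 ÷ 0.8 = 0.25.
Need (11/9) × 0.125ⁿ ≤ 0.25, i.e. 0.125ⁿ ≤ 9/44.
0.125¹ = 0.125, which is already at or below the required 9/44; so n = 1.

1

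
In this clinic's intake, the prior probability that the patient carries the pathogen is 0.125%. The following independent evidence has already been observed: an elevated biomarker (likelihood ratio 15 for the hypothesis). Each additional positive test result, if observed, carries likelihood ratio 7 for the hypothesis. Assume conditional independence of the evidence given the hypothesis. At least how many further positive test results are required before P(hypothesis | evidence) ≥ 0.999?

Prior odds = 0.00125/0.99875 = 1/799.
Bayes factor of the evidence already in hand = 15.
Odds after that evidence = (1/799) × 15 = 15/799.
Target odds = 0.999/0.001 = 999.
Need 7ⁿ ≥ 999 ÷ (15/799) = 53213.4.
7⁵ = 16807 falls short of 53213.4 but 7⁶ = 117649 reaches it, so n = 6.

6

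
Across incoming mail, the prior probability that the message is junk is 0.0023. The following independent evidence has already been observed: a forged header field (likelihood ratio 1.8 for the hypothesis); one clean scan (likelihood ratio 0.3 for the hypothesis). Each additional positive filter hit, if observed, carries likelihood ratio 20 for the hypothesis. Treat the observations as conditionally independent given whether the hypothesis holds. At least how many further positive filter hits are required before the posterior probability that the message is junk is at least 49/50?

Prior odds = 0.0023/0.9977 = 23/9977.
Combined Bayes factor of the evidence already in hand = 1.8 × 0.3 = 0.54.
Odds after that evidence = (23/9977) × 0.54 = 621/498850.
Target odds = 0.98/0.02 = 49.
Need 20ⁿ ≥ 49 ÷ (621/498850) = 24443650/621.
20³ = 8000 falls short of 24443650/621 but 20⁴ = 160000 reaches it, so n = 4.

4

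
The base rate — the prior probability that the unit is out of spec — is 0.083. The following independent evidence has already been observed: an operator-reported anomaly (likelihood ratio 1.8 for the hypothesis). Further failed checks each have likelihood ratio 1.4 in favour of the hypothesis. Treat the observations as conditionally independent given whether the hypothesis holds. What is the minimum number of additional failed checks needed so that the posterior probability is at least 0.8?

10

Prior odds = 0.083/0.917 = 83/917.
Bayes factor of the evidence already in hand = 1.8.
Odds after that evidence = (83/917) × 1.8 = 747/4585.
Target odds = 0.8/0.2 = 4.
Need 1.4ⁿ ≥ 4 ÷ (747/4585) = 18340/747.
1.4⁹ = 40353607/1953125 falls short of 18340/747 but 1.4¹⁰ = 282475249/9765625 reaches it, so n = 10.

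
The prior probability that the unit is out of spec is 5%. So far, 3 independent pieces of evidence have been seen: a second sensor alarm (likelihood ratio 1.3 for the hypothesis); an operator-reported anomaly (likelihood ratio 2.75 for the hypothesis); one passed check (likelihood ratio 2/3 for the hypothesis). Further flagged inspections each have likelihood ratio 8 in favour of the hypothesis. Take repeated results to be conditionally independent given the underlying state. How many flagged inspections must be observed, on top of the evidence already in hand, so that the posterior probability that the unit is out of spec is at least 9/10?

Prior odds = 0.05/0.95 = 1/19.
Combined Bayes factor of the evidence already in hand = 1.3 × 2.75 × (2/3) = 143/60.
Odds after that evidence = (1/19) × 143/60 = 143/1140.
Target odds = 0.9/0.1 = 9.
Need 8ⁿ ≥ 9 ÷ (143/1140) = 10260/143.
8² = 64 falls short of 10260/143 but 8³ = 512 reaches it, so n = 3.

3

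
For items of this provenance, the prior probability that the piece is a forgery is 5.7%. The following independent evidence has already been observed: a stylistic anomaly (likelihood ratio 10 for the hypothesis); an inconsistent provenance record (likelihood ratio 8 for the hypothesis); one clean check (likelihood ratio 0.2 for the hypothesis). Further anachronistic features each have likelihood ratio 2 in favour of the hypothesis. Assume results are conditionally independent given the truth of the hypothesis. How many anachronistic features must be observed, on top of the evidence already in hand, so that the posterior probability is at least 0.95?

Prior odds = 0.057/0.943 = 57/943.
Combined Bayes factor of the evidence already in hand = 10 × 8 × 0.2 = 16.
Odds after that evidence = (57/943) × 16 = 912/943.
Target odds = 0.95/0.05 = 19.
Need 2ⁿ ≥ 19 ÷ (912/943) = 943/48.
2⁴ = 16 falls short of 943/48 but 2⁵ = 32 reaches it, so n = 5.

5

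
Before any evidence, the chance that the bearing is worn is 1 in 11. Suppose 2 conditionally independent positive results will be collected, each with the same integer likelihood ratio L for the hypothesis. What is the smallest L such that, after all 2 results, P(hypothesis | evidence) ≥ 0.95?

14

Prior odds = (1/11)/(10/11) = 0.1.
Target odds = 0.95/0.05 = 19.
Need L² ≥ 19 ÷ 0.1 = 190.
13² = 169 < 190 ≤ 196 = 14², so L = 14.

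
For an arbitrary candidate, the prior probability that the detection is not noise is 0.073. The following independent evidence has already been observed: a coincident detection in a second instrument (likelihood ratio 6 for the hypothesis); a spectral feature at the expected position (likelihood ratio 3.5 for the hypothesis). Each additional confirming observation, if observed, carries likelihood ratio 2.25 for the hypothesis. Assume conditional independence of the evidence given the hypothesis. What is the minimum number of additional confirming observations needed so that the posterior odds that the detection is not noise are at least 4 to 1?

Prior odds = 0.073/0.927 = 73/927.
Combined Bayes factor of the evidence already in hand = 6 × 3.5 = 21.
Odds after that evidence = (73/927) × 21 = 511/309.
Target odds = 4.
Need 2.25ⁿ ≥ 4 ÷ (511/309) = 1236/511.
2.25¹ = 2.25 falls short of 1236/511 but 2.25² = 5.0625 reaches it, so n = 2.

2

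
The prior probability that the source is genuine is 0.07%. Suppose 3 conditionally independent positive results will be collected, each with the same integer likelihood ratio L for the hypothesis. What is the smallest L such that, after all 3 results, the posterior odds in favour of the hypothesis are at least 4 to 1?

Prior odds = 0.0007/0.9993 = 7/9993.
Target odds = 4.
Need L³ ≥ 4 ÷ (7/9993) = 39972/7.
17³ = 4913 < 39972/7 ≤ 5832 = 18³, so L = 18.

18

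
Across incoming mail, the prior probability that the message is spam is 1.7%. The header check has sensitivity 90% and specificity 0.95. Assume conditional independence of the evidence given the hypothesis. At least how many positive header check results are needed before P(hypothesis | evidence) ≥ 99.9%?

4

Prior odds = 0.017/0.983 = 17/983.
False-positive rate = 1 − 0.95 = 0.05; likelihood ratio of a positive = 0.9/0.05 = 18.
Target posterior odds = 0.999/0.001 = 999.
Require 18ⁿ ≥ 999 ÷ (17/983) = 982017/17.
18³ = 5832 falls short of 982017/17 but 18⁴ = 104976 reaches it, so n = 4.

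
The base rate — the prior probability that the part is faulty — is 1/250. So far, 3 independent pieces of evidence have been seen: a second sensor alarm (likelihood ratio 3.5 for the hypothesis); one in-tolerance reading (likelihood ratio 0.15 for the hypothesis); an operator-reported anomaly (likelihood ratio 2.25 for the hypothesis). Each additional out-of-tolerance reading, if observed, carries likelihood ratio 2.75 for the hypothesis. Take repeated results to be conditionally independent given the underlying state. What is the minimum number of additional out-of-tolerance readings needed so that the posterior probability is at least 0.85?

Prior odds = 0.004/0.996 = 1/249.
Combined Bayes factor of the evidence already in hand = 3.5 × 0.15 × 2.25 = 1.18125.
Odds after that evidence = (1/249) × 1.18125 = 63/13280.
Target odds = 0.85/0.15 = 17/3.
Need 2.75ⁿ ≥ 17/3 ÷ (63/13280) = 225760/189.
2.75⁷ = 19487171/16384 falls short of 225760/189 but 2.75⁸ = 214358881/65536 reaches it, so n = 8.

8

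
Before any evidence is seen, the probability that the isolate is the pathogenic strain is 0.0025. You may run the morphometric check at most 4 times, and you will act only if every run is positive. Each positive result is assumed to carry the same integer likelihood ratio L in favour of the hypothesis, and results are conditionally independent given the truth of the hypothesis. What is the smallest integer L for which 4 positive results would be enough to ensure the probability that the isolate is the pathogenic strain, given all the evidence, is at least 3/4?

Prior odds = 0.0025/0.9975 = 1/399.
Target odds = 0.75/0.25 = 3.
Need L⁴ ≥ 3 ÷ (1/399) = 1197.
5⁴ = 625 < 1197 ≤ 1296 = 6⁴, so L = 6.

6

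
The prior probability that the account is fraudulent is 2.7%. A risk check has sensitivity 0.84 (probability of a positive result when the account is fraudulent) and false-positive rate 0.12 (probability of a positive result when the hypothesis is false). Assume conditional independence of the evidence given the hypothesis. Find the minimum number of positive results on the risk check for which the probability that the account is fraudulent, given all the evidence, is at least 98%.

4

Prior odds = 0.027/0.973 = 27/973.
Likelihood ratio of a positive result = 0.84/0.12 = 7.
Target odds: 0.98 ÷ 0.02 = 49.
Require 7ⁿ ≥ 49 ÷ (27/973) = 47677/27.
7³ = 343 falls short of 47677/27 but 7⁴ = 2401 reaches it, so n = 4.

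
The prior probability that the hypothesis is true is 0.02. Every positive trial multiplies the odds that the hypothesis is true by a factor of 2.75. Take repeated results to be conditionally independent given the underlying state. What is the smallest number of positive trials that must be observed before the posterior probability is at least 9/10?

7

Prior odds: 0.02 ÷ 0.98 = 1/49.
Likelihood ratio per positive trial = 2.75.
Target odds: 0.9 ÷ 0.1 = 9.
Require 2.75ⁿ ≥ 9 ÷ (1/49) = 441.
2.75⁶ = 1771561/4096 falls short of 441 but 2.75⁷ = 19487171/16384 reaches it, so n = 7.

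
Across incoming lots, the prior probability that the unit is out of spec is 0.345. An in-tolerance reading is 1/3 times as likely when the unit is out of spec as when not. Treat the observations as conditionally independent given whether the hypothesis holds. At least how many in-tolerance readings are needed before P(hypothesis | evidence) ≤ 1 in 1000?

6

Prior odds = 0.345/0.655 = 69/131.
Likelihood ratio per in-tolerance reading = 1/3.
Target posterior odds = 0.001/0.999 = 1/999.
Need (69/131) × (1/3)ⁿ ≤ 1/999, i.e. (1/3)ⁿ ≤ 131/68931.
(1/3)⁵ = 1/243 is still above 131/68931 but (1/3)⁶ = 1/729 is at or below it, so n = 6.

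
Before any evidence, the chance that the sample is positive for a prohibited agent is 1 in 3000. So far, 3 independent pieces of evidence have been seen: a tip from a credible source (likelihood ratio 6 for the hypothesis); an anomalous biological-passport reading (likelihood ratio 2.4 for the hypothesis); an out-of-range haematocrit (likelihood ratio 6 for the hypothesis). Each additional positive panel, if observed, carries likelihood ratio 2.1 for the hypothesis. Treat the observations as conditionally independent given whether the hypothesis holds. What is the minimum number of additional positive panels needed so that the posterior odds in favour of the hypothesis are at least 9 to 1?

8

Prior odds = (1/3000)/(2999/3000) = 1/2999.
Combined Bayes factor of the evidence already in hand = 6 × 2.4 × 6 = 86.4.
Odds after that evidence = (1/2999) × 86.4 = 432/14995.
Target odds = 9.
Need 2.1ⁿ ≥ 9 ÷ (432/14995) = 14995/48.
2.1⁷ ≈180.109 falls short of 14995/48 but 2.1⁸ ≈378.229 reaches it, so n = 8.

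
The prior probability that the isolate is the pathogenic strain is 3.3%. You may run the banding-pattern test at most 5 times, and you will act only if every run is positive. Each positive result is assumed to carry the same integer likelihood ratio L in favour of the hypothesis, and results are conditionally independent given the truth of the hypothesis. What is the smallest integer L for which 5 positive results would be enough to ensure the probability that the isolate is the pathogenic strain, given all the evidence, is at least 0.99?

Prior odds = 0.033/0.967 = 33/967.
Target odds = 0.99/0.01 = 99.
Need L⁵ ≥ 99 ÷ (33/967) = 2901.
4⁵ = 1024 < 2901 ≤ 3125 = 5⁵, so L = 5.

5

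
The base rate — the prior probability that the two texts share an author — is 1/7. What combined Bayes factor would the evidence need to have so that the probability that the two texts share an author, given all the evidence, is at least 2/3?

12

Prior odds = (1/7)/(6/7) = 1/6.
Target odds = (2/3)/(1/3) = 2.
Required Bayes factor = 2 ÷ (1/6) = 12.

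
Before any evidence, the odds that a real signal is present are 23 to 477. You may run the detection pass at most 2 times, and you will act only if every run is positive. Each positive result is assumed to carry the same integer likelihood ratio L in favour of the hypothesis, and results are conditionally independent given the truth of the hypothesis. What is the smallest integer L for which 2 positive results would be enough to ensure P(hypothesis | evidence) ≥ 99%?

46

Prior odds = 23/477.
Target odds = 0.99/0.01 = 99.
Need L² ≥ 99 ÷ (23/477) = 47223/23.
45² = 2025 < 47223/23 ≤ 2116 = 46², so L = 46.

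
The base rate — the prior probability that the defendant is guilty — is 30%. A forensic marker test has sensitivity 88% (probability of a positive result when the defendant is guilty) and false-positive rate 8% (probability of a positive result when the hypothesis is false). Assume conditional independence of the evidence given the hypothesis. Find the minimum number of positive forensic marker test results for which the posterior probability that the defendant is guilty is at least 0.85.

Prior odds = 0.3/0.7 = 3/7.
Likelihood ratio of a positive result = 0.88/0.08 = 11.
Target odds: 0.85 ÷ 0.15 = 17/3.
Require 11ⁿ ≥ 17/3 ÷ (3/7) = 119/9.
11¹ = 11 falls short of 119/9 but 11² = 121 reaches it, so n = 2.

2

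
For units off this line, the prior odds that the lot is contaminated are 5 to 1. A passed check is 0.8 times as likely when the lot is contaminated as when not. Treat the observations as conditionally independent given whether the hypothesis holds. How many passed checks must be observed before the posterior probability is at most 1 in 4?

Prior odds = 5.
Likelihood ratio per passed check = 0.8.
Target odds: 0.25 ÷ 0.75 = 1/3.
Need 5 × 0.8ⁿ ≤ 1/3, i.e. 0.8ⁿ ≤ 1/15.
0.8¹² = 16777216/244140625 is still above 1/15 but 0.8¹³ ≈0.0549756 is at or below it, so n = 13.

13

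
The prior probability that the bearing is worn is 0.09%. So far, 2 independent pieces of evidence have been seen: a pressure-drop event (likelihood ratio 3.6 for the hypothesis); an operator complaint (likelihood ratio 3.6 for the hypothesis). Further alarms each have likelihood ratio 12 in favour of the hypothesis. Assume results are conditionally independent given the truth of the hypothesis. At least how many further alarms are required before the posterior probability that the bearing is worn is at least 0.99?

Prior odds = 0.0009/0.9991 = 9/9991.
Combined Bayes factor of the evidence already in hand = 3.6 × 3.6 = 12.96.
Odds after that evidence = (9/9991) × 12.96 = 2916/249775.
Target odds = 0.99/0.01 = 99.
Need 12ⁿ ≥ 99 ÷ (2916/249775) = 2747525/324.
12³ = 1728 falls short of 2747525/324 but 12⁴ = 20736 reaches it, so n = 4.

4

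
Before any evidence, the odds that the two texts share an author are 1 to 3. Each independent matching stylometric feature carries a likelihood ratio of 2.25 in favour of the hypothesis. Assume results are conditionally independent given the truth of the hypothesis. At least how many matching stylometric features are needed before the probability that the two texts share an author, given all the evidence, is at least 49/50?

7

Prior odds = 1/3.
Likelihood ratio per matching stylometric feature = 2.25.
Target odds: 0.98 ÷ 0.02 = 49.
Require 2.25ⁿ ≥ 49 ÷ (1/3) = 147.
2.25⁶ = 531441/4096 falls short of 147 but 2.25⁷ = 4782969/16384 reaches it, so n = 7.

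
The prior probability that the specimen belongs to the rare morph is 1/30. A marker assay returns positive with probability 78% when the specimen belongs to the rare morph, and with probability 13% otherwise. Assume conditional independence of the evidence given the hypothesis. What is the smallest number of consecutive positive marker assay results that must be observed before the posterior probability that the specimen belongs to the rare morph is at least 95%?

Prior odds = (1/30)/(29/30) = 1/29.
Likelihood ratio of a positive result = 0.78/0.13 = 6.
Target odds: 0.95 ÷ 0.05 = 19.
Require 6ⁿ ≥ 19 ÷ (1/29) = 551.
6³ = 216 falls short of 551 but 6⁴ = 1296 reaches it, so n = 4.

4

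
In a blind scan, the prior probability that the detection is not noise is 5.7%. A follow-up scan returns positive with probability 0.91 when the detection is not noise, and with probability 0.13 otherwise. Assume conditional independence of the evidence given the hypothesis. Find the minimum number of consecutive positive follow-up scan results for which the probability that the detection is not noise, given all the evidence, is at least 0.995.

Prior odds: 0.057 ÷ 0.943 = 57/943.
Likelihood ratio of a positive result = 0.91/0.13 = 7.
Target odds: 0.995 ÷ 0.005 = 199.
Require 7ⁿ ≥ 199 ÷ (57/943) = 187657/57.
7⁴ = 2401 falls short of 187657/57 but 7⁵ = 16807 reaches it, so n = 5.

5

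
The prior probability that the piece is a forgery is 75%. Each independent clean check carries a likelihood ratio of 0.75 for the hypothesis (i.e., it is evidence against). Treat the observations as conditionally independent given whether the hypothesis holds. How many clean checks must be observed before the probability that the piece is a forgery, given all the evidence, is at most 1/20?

15

Prior odds: 0.75 ÷ 0.25 = 3.
Likelihood ratio per clean check = 0.75.
Target odds: 0.05 ÷ 0.95 = 1/19.
Need 3 × 0.75ⁿ ≤ 1/19, i.e. 0.75ⁿ ≤ 1/57.
0.75¹⁴ = 4782969/268435456 is still above 1/57 but 0.75¹⁵ ≈0.0133635 is at or below it, so n = 15.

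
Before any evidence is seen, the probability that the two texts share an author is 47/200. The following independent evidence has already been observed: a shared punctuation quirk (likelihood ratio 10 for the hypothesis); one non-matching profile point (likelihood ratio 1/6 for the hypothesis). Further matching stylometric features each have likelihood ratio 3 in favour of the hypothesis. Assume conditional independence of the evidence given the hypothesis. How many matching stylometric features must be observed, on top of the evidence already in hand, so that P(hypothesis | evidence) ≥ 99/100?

Prior odds = 0.235/0.765 = 47/153.
Combined Bayes factor of the evidence already in hand = 10 × (1/6) = 5/3.
Odds after that evidence = (47/153) × 5/3 = 235/459.
Target odds = 0.99/0.01 = 99.
Need 3ⁿ ≥ 99 ÷ (235/459) = 45441/235.
3⁴ = 81 falls short of 45441/235 but 3⁵ = 243 reaches it, so n = 5.

5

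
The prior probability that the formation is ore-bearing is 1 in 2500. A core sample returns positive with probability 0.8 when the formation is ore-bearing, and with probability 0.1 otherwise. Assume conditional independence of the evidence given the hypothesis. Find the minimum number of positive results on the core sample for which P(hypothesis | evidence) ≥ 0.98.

6

Prior odds = 0.0004/0.9996 = 1/2499.
Likelihood ratio of a positive result = 0.8/0.1 = 8.
Target odds: 0.98 ÷ 0.02 = 49.
Require 8ⁿ ≥ 49 ÷ (1/2499) = 122451.
8⁵ = 32768 falls short of 122451 but 8⁶ = 262144 reaches it, so n = 6.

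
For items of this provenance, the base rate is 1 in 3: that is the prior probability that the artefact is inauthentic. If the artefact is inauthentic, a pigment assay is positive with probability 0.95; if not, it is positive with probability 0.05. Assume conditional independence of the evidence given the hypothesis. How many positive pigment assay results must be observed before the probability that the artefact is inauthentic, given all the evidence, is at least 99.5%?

3

Prior odds: (1/3) ÷ (2/3) = 0.5.
Likelihood ratio of a positive = 0.95/0.05 = 19.
Target posterior odds = 0.995/0.005 = 199.
Need 0.5 × 19ⁿ ≥ 199, i.e. 19ⁿ ≥ 398.
19² = 361 falls short of 398 but 19³ = 6859 reaches it, so n = 3.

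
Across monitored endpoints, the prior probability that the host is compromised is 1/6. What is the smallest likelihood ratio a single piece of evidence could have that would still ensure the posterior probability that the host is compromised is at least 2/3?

Prior odds = (1/6)/(5/6) = 0.2.
Target odds = (2/3)/(1/3) = 2.
Required Bayes factor = 2 ÷ 0.2 = 10.

10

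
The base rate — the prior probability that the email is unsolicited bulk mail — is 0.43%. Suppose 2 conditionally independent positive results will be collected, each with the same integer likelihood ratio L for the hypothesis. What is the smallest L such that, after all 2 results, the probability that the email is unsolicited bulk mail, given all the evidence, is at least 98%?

107

Prior odds = 0.0043/0.9957 = 43/9957.
Target odds = 0.98/0.02 = 49.
Need L² ≥ 49 ÷ (43/9957) = 487893/43.
106² = 11236 < 487893/43 ≤ 11449 = 107², so L = 107.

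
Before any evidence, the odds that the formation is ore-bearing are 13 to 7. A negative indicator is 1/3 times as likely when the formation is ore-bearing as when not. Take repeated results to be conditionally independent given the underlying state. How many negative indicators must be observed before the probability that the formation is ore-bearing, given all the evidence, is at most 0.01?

5

Prior odds = 13/7.
Likelihood ratio per negative indicator = 1/3.
Target posterior odds = 0.01/0.99 = 1/99.
Need (13/7) × (1/3)ⁿ ≤ 1/99, i.e. (1/3)ⁿ ≤ 7/1287.
(1/3)⁴ = 1/81 is still above 7/1287 but (1/3)⁵ = 1/243 is at or below it, so n = 5.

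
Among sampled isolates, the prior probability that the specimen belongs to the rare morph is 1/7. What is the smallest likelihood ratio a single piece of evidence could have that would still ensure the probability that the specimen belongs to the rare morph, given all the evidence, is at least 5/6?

30

Prior odds = (1/7)/(6/7) = 1/6.
Target odds = (5/6)/(1/6) = 5.
Required Bayes factor = 5 ÷ (1/6) = 30.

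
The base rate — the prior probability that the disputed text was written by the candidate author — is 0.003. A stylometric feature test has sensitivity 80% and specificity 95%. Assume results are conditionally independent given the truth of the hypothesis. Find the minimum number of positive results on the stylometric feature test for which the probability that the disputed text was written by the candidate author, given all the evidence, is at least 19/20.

Prior odds = 0.003/0.997 = 3/997.
False-positive rate = 1 − 0.95 = 0.05; likelihood ratio of a positive = 0.8/0.05 = 16.
Target odds: 0.95 ÷ 0.05 = 19.
Need (3/997) × 16ⁿ ≥ 19, i.e. 16ⁿ ≥ 18943/3.
16³ = 4096 falls short of 18943/3 but 16⁴ = 65536 reaches it, so n = 4.

4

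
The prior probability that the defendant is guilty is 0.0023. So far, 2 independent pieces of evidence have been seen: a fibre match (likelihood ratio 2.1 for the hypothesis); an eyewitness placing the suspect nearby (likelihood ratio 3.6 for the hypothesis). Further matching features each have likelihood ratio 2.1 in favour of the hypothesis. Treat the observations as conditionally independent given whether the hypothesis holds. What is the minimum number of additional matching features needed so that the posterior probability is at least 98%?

Prior odds = 0.0023/0.9977 = 23/9977.
Combined Bayes factor of the evidence already in hand = 2.1 × 3.6 = 7.56.
Odds after that evidence = (23/9977) × 7.56 = 4347/249425.
Target odds = 0.98/0.02 = 49.
Need 2.1ⁿ ≥ 49 ÷ (4347/249425) = 1745975/621.
2.1¹⁰ ≈1667.99 falls short of 1745975/621 but 2.1¹¹ ≈3502.78 reaches it, so n = 11.

11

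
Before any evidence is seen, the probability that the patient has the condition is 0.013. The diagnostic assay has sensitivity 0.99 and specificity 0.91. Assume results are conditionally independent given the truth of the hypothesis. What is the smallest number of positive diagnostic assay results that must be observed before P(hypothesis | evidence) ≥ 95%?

Prior odds: 0.013 ÷ 0.987 = 13/987.
False-positive rate = 1 − 0.91 = 0.09; likelihood ratio of a positive = 0.99/0.09 = 11.
Target odds: 0.95 ÷ 0.05 = 19.
Require 11ⁿ ≥ 19 ÷ (13/987) = 18753/13.
11³ = 1331 falls short of 18753/13 but 11⁴ = 14641 reaches it, so n = 4.

4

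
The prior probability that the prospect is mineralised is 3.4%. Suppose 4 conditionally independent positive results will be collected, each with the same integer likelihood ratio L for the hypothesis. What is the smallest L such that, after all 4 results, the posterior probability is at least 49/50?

7

Prior odds = 0.034/0.966 = 17/483.
Target odds = 0.98/0.02 = 49.
Need L⁴ ≥ 49 ÷ (17/483) = 23667/17.
6⁴ = 1296 < 23667/17 ≤ 2401 = 7⁴, so L = 7.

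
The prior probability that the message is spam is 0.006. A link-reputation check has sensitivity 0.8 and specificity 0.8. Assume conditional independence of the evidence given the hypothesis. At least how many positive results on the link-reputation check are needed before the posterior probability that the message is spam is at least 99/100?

Prior odds: 0.006 ÷ 0.994 = 3/497.
False-positive rate = 1 − 0.8 = 0.2; likelihood ratio of a positive = 0.8/0.2 = 4.
Target odds: 0.99 ÷ 0.01 = 99.
Require 4ⁿ ≥ 99 ÷ (3/497) = 16401.
4⁷ = 16384 falls short of 16401 but 4⁸ = 65536 reaches it, so n = 8.

8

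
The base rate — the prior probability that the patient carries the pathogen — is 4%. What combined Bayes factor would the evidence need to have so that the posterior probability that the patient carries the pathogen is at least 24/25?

Prior odds = 0.04/0.96 = 1/24.
Target odds = 0.96/0.04 = 24.
Required Bayes factor = 24 ÷ (1/24) = 576.

576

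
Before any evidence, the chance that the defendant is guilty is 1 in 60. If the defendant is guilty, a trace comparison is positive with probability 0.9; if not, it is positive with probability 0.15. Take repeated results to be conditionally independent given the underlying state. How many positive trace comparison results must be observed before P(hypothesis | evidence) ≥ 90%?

Prior odds: (1/60) ÷ (59/60) = 1/59.
Likelihood ratio of a positive = 0.9/0.15 = 6.
Target posterior odds = 0.9/0.1 = 9.
Need (1/59) × 6ⁿ ≥ 9, i.e. 6ⁿ ≥ 531.
6³ = 216 falls short of 531 but 6⁴ = 1296 reaches it, so n = 4.

4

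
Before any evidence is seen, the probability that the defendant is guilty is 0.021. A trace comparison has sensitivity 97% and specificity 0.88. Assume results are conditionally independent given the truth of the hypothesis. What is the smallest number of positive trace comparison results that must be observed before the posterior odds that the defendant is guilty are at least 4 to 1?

3

Prior odds = 0.021/0.979 = 21/979.
False-positive rate = 1 − 0.88 = 0.12; likelihood ratio of a positive = 0.97/0.12 = 97/12.
Target odds = 4.
Require (97/12)ⁿ ≥ 4 ÷ (21/979) = 3916/21.
(97/12)² = 9409/144 falls short of 3916/21 but (97/12)³ = 912673/1728 reaches it, so n = 3.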